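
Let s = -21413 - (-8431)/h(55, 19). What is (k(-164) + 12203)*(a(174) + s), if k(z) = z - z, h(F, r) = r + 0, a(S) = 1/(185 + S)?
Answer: -1745411258975/6821 ≈ -2.5589e+8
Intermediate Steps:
h(F, r) = r
k(z) = 0
s = -398416/19 (s = -21413 - (-8431)/19 = -21413 - 1*(-8431/19) = -21413 + 8431/19 = -398416/19 ≈ -20969.)
(k(-164) + 12203)*(a(174) + s) = (0 + 12203)*(1/(185 + 174) - 398416/19) = 12203*(1/359 - 398416/19) = 12203*(-143031325/6821) = -1745411258975/6821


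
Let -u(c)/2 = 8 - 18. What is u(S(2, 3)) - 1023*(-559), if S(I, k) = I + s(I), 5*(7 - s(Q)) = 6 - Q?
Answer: 571877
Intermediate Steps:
s(Q) = 29/5 + Q/5 (s(Q) = 7 - (6 - Q)/5 = 7 + (-6/5 + Q/5) = 29/5 + Q/5)
S(I, k) = 29/5 + 6*I/5 (S(I, k) = I + (29/5 + I/5) = 29/5 + 6*I/5)
u(c) = 20 (u(c) = -2*(8 - 18) = -2*(-10) = 20)
u(S(2, 3)) - 1023*(-559) = 20 - 1023*(-559) = 20 + 571857 = 571877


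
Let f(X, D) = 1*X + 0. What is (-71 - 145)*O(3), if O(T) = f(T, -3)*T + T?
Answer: -2592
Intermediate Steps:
f(X, D) = X (f(X, D) = X + 0 = X)
O(T) = T + T² (O(T) = T*T + T = T² + T = T + T²)
(-71 - 145)*O(3) = (-71 - 145)*(3*(1 + 3)) = -648*4 = -216*12 = -2592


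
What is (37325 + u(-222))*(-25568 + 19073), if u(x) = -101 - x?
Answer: -243211770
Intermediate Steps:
(37325 + u(-222))*(-25568 + 19073) = (37325 + (-101 - 1*(-222)))*(-25568 + 19073) = (37325 + (-101 + 222))*(-6495) = (37325 + 121)*(-6495) = 37446*(-6495) = -243211770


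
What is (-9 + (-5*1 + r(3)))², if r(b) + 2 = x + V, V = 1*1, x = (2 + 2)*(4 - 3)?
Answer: 121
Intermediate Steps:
x = 4 (x = 4*1 = 4)
V = 1
r(b) = 3 (r(b) = -2 + (4 + 1) = -2 + 5 = 3)
(-9 + (-5*1 + r(3)))² = (-9 + (-5*1 + 3))² = (-9 + (-5 + 3))² = (-9 - 2)² = (-11)² = 121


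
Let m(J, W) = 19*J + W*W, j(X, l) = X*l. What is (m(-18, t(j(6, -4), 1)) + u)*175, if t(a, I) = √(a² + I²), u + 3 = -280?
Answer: -8400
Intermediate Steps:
u = -283 (u = -3 - 280 = -283)
t(a, I) = √(I² + a²)
m(J, W) = W² + 19*J (m(J, W) = 19*J + W² = W² + 19*J)
(m(-18, t(j(6, -4), 1)) + u)*175 = (((√(1² + (6*(-4))²))² + 19*(-18)) - 283)*175 = (((√(1 + (-24)²))² - 342) - 283)*175 = (((√(1 + 576))² - 342) - 283)*175 = (((√577)² - 342) - 283)*175 = ((577 - 342) - 283)*175 = (235 - 283)*175 = -48*175 = -8400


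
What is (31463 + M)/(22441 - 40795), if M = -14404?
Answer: -2437/2622 ≈ -0.92944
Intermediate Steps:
(31463 + M)/(22441 - 40795) = (31463 - 14404)/(22441 - 40795) = 17059/(-18354) = 17059*(-1/18354) = -2437/2622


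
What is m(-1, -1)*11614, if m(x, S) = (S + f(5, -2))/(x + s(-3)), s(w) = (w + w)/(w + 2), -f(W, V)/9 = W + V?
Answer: -325192/5 ≈ -65038.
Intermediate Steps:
f(W, V) = -9*V - 9*W (f(W, V) = -9*(W + V) = -9*(V + W) = -9*V - 9*W)
s(w) = 2*w/(2 + w) (s(w) = (2*w)/(2 + w) = 2*w/(2 + w))
m(x, S) = (-27 + S)/(6 + x) (m(x, S) = (S + (-9*(-2) - 9*5))/(x + 2*(-3)/(2 - 3)) = (S + (18 - 45))/(x + 2*(-3)/(-1)) = (S - 27)/(x + 2*(-3)*(-1)) = (-27 + S)/(x + 6) = (-27 + S)/(6 + x))
m(-1, -1)*11614 = ((-27 - 1)/(6 - 1))*11614 = (-28/5)*11614 = ((⅕)*(-28))*11614 = -28/5*11614 = -325192/5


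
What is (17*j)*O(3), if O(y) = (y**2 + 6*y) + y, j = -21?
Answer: -10710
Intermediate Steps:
O(y) = y**2 + 7*y
(17*j)*O(3) = (17*(-21))*(3*(7 + 3)) = -1071*10 = -357*30 = -10710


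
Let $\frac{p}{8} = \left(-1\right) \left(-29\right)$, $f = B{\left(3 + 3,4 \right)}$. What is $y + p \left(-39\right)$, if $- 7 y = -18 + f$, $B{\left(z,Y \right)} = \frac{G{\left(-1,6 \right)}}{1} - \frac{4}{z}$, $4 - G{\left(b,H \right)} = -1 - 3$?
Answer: $- \frac{189976}{21} \approx -9046.5$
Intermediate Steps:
$G{\left(b,H \right)} = 8$ ($G{\left(b,H \right)} = 4 - \left(-1 - 3\right) = 4 - -4 = 4 + 4 = 8$)
$B{\left(z,Y \right)} = 8 - \frac{4}{z}$ ($B{\left(z,Y \right)} = \frac{8}{1} - \frac{4}{z} = 8 \cdot 1 - \frac{4}{z} = 8 - \frac{4}{z}$)
$f = \frac{22}{3}$ ($f = 8 - \frac{4}{3 + 3} = 8 - \frac{4}{6} = 8 - \frac{2}{3} = \frac{22}{3} \approx 7.3333$)
$p = 232$ ($p = 8 \left(\left(-1\right) \left(-29\right)\right) = 8 \cdot 29 = 232$)
$y = \frac{32}{21}$ ($y = - \frac{-18 + \frac{22}{3}}{7} = \left(- \frac{1}{7}\right) \left(- \frac{32}{3}\right) = \frac{32}{21} \approx 1.5238$)
$y + p \left(-39\right) = \frac{32}{21} + 232 \left(-39\right) = \frac{32}{21} - 9048 = - \frac{189976}{21}$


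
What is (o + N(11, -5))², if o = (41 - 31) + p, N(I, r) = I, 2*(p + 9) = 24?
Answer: 576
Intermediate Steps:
p = 3 (p = -9 + (½)*24 = -9 + 12 = 3)
o = 13 (o = (41 - 31) + 3 = 10 + 3 = 13)
(o + N(11, -5))² = (13 + 11)² = 24² = 576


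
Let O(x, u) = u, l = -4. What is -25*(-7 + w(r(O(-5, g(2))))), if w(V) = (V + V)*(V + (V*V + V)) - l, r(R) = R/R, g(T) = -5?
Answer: -75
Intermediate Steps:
r(R) = 1
w(V) = 4 + 2*V*(V² + 2*V) (w(V) = (V + V)*(V + (V*V + V)) - 1*(-4) = (2*V)*(V + (V² + V)) + 4 = (2*V)*(V + (V + V²)) + 4 = (2*V)*(V² + 2*V) + 4 = 2*V*(V² + 2*V) + 4 = 4 + 2*V*(V² + 2*V))
-25*(-7 + w(r(O(-5, g(2))))) = -25*(-7 + (4 + 2*1³ + 4*1²)) = -25*(-7 + (4 + 2*1 + 4*1)) = -25*(-7 + (4 + 2 + 4)) = -25*(-7 + 10) = -25*3 = -75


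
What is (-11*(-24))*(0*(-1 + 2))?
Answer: 0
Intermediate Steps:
(-11*(-24))*(0*(-1 + 2)) = 264*(0*1) = 264*0 = 0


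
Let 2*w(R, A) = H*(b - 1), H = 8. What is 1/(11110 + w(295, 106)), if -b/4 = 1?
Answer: 1/11090 ≈ 9.0171e-5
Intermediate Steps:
b = -4 (b = -4*1 = -4)
w(R, A) = -20 (w(R, A) = (8*(-4 - 1))/2 = (8*(-5))/2 = (1/2)*(-40) = -20)
1/(11110 + w(295, 106)) = 1/(11110 - 20) = 1/11090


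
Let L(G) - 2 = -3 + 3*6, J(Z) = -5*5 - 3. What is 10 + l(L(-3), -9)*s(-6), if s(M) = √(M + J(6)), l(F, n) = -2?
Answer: 10 - 2*I*√34 ≈ 10.0 - 11.662*I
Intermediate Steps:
J(Z) = -28 (J(Z) = -25 - 3 = -28)
L(G) = 17 (L(G) = 2 + (-3 + 3*6) = 2 + (-3 + 18) = 2 + 15 = 17)
s(M) = √(-28 + M) (s(M) = √(M - 28) = √(-28 + M))
10 + l(L(-3), -9)*s(-6) = 10 - 2*√(-28 - 6) = 10 - 2*I*√34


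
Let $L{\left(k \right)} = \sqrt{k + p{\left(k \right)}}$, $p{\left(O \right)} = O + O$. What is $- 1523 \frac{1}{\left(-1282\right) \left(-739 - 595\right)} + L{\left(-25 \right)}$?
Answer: $- \frac{1523}{1710188} + 5 i \sqrt{3} \approx -0.00089055 + 8.6602 i$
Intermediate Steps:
$p{\left(O \right)} = 2 O$
$L{\left(k \right)} = \sqrt{3} \sqrt{k}$ ($L{\left(k \right)} = \sqrt{k + 2 k} = \sqrt{3 k} = \sqrt{3} \sqrt{k}$)
$- 1523 \frac{1}{\left(-1282\right) \left(-739 - 595\right)} + L{\left(-25 \right)} = - 1523 \frac{1}{\left(-1282\right) \left(-739 - 595\right)} + \sqrt{3} \sqrt{-25} = - 1523 \left(- \frac{1}{1282 \left(-1334\right)}\right) + \sqrt{3} \cdot 5 i = - 1523 \left(\left(- \frac{1}{1282}\right) \left(- \frac{1}{1334}\right)\right) + 5 i \sqrt{3} = \left(-1523\right) \frac{1}{1710188} + 5 i \sqrt{3} = - \frac{1523}{1710188} + 5 i \sqrt{3}$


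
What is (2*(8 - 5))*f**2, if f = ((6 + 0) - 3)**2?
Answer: 486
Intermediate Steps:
f = 9 (f = (6 - 3)**2 = 3**2 = 9)
(2*(8 - 5))*f**2 = (2*(8 - 5))*9**2 = (2*3)*81 = 6*81 = 486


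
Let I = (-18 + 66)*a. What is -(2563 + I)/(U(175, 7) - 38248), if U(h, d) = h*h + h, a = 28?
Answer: 3907/7448 ≈ 0.52457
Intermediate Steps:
U(h, d) = h + h² (U(h, d) = h² + h = h + h²)
I = 1344 (I = (-18 + 66)*28 = 48*28 = 1344)
-(2563 + I)/(U(175, 7) - 38248) = -(2563 + 1344)/(175*(1 + 175) - 38248) = -3907/(175*176 - 38248) = -3907/(30800 - 38248) = -3907/(-7448) = -3907*(-1)/7448 = -1*(-3907/7448) = 3907/7448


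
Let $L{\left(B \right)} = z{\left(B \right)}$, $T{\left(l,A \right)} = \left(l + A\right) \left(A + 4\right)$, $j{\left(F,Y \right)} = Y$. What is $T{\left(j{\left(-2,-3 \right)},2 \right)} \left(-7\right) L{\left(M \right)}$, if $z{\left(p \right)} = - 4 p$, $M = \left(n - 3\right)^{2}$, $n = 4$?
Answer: $-168$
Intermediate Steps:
$T{\left(l,A \right)} = \left(4 + A\right) \left(A + l\right)$ ($T{\left(l,A \right)} = \left(A + l\right) \left(4 + A\right) = \left(4 + A\right) \left(A + l\right)$)
$M = 1$ ($M = \left(4 - 3\right)^{2} = 1^{2} = 1$)
$L{\left(B \right)} = - 4 B$
$T{\left(j{\left(-2,-3 \right)},2 \right)} \left(-7\right) L{\left(M \right)} = \left(2^{2} + 4 \cdot 2 + 4 \left(-3\right) + 2 \left(-3\right)\right) \left(-7\right) \left(\left(-4\right) 1\right) = \left(4 + 8 - 12 - 6\right) \left(-7\right) \left(-4\right) = \left(-6\right) \left(-7\right) \left(-4\right) = 42 \left(-4\right) = -168$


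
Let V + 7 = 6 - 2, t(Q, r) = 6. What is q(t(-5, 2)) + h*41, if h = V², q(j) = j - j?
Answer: 369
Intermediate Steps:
q(j) = 0
V = -3 (V = -7 + (6 - 2) = -7 + 4 = -3)
h = 9 (h = (-3)² = 9)
q(t(-5, 2)) + h*41 = 0 + 9*41 = 0 + 369 = 369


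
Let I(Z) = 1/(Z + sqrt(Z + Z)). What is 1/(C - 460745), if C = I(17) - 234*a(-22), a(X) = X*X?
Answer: -73185119/42008326612111 + sqrt(34)/84016653224222 ≈ -1.7422e-6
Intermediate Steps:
I(Z) = 1/(Z + sqrt(2)*sqrt(Z)) (I(Z) = 1/(Z + sqrt(2*Z)) = 1/(Z + sqrt(2)*sqrt(Z)))
a(X) = X**2
C = -113256 + 1/(17 + sqrt(34)) (C = 1/(17 + sqrt(2)*sqrt(17)) - 234*(-22)**2 = 1/(17 + sqrt(34)) - 234*484 = 1/(17 + sqrt(34)) - 113256 = -113256 + 1/(17 + sqrt(34)) ≈ -1.1326e+5)
1/(C - 460745) = 1/((-1698839/15 - sqrt(34)/255) - 460745) = 1/(-8610014/15 - sqrt(34)/255)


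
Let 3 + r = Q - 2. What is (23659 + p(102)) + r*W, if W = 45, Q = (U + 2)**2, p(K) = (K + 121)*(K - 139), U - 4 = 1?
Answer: 17388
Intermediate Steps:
U = 5 (U = 4 + 1 = 5)
p(K) = (-139 + K)*(121 + K) (p(K) = (121 + K)*(-139 + K) = (-139 + K)*(121 + K))
Q = 49 (Q = (5 + 2)**2 = 7**2 = 49)
r = 44 (r = -3 + (49 - 2) = -3 + 47 = 44)
(23659 + p(102)) + r*W = (23659 + (-16819 + 102**2 - 18*102)) + 44*45 = (23659 + (-16819 + 10404 - 1836)) + 1980 = (23659 - 8251) + 1980 = 15408 + 1980 = 17388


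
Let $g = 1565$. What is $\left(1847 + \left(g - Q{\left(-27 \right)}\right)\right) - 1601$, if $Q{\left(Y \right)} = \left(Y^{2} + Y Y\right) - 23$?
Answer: $376$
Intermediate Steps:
$Q{\left(Y \right)} = -23 + 2 Y^{2}$ ($Q{\left(Y \right)} = \left(Y^{2} + Y^{2}\right) - 23 = 2 Y^{2} - 23 = -23 + 2 Y^{2}$)
$\left(1847 + \left(g - Q{\left(-27 \right)}\right)\right) - 1601 = \left(1847 + \left(1565 - \left(-23 + 2 \left(-27\right)^{2}\right)\right)\right) - 1601 = \left(1847 + \left(1565 - \left(-23 + 2 \cdot 729\right)\right)\right) - 1601 = \left(1847 + \left(1565 - \left(-23 + 1458\right)\right)\right) - 1601 = \left(1847 + \left(1565 - 1435\right)\right) - 1601 = \left(1847 + 130\right) - 1601 = 1977 - 1601 = 376$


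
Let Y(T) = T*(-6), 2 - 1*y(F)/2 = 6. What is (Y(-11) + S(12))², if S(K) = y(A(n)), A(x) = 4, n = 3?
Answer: 3364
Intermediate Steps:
y(F) = -8 (y(F) = 4 - 2*6 = 4 - 12 = -8)
S(K) = -8
Y(T) = -6*T
(Y(-11) + S(12))² = (-6*(-11) - 8)² = (66 - 8)² = 58² = 3364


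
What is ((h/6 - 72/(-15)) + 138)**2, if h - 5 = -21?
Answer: 4418404/225 ≈ 19637.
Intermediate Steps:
h = -16 (h = 5 - 21 = -16)
((h/6 - 72/(-15)) + 138)**2 = ((-16/6 - 72/(-15)) + 138)**2 = ((-16*1/6 - 72*(-1/15)) + 138)**2 = ((-8/3 + 24/5) + 138)**2 = (32/15 + 138)**2 = (2102/15)**2 = 4418404/225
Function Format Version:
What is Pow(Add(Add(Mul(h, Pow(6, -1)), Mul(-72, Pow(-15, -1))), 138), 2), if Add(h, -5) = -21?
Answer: Rational(4418404, 225) ≈ 19637.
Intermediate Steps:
h = -16 (h = Add(5, -21) = -16)
Pow(Add(Add(Mul(h, Pow(6, -1)), Mul(-72, Pow(-15, -1))), 138), 2) = Pow(Add(Add(Mul(-16, Pow(6, -1)), Mul(-72, Pow(-15, -1))), 138), 2) = Pow(Add(Add(Mul(-16, Rational(1, 6)), Mul(-72, Rational(-1, 15))), 138), 2) = Pow(Add(Add(Rational(-8, 3), Rational(24, 5)), 138), 2) = Pow(Add(Rational(32, 15), 138), 2) = Pow(Rational(2102, 15), 2) = Rational(4418404, 225)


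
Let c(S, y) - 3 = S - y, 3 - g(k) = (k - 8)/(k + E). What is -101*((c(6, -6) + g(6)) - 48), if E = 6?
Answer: 18079/6 ≈ 3013.2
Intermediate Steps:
g(k) = 3 - (-8 + k)/(6 + k) (g(k) = 3 - (k - 8)/(k + 6) = 3 - (-8 + k)/(6 + k))
c(S, y) = 3 + S - y (c(S, y) = 3 + (S - y) = 3 + S - y)
-101*((c(6, -6) + g(6)) - 48) = -101*(((3 + 6 - 1*(-6)) + 2*(13 + 6)/(6 + 6)) - 48) = -101*(((3 + 6 + 6) + 2*19/12) - 48) = -101*((15 + 2*(1/12)*19) - 48) = -101*((15 + 19/6) - 48) = -101*(109/6 - 48) = -101*(-179/6) = 18079/6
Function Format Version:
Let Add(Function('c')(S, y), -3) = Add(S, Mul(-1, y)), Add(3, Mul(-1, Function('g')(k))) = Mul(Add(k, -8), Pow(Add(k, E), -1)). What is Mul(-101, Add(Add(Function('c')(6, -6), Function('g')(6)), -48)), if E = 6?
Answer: Rational(18079, 6) ≈ 3013.2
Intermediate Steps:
Function('g')(k) = Add(3, Mul(-1, Pow(Add(6, k), -1), Add(-8, k))) (Function('g')(k) = Add(3, Mul(-1, Mul(Add(k, -8), Pow(Add(k, 6), -1)))) = Add(3, Mul(-1, Mul(Add(-8, k), Pow(Add(6, k), -1)))) = Add(3, Mul(-1, Mul(Pow(Add(6, k), -1), Add(-8, k)))) = Add(3, Mul(-1, Pow(Add(6, k), -1), Add(-8, k))))
Function('c')(S, y) = Add(3, S, Mul(-1, y)) (Function('c')(S, y) = Add(3, Add(S, Mul(-1, y))) = Add(3, S, Mul(-1, y)))
Mul(-101, Add(Add(Function('c')(6, -6), Function('g')(6)), -48)) = Mul(-101, Add(Add(Add(3, 6, Mul(-1, -6)), Mul(2, Pow(Add(6, 6), -1), Add(13, 6))), -48)) = Mul(-101, Add(Add(Add(3, 6, 6), Mul(2, Pow(12, -1), 19)), -48)) = Mul(-101, Add(Add(15, Mul(2, Rational(1, 12), 19)), -48)) = Mul(-101, Add(Add(15, Rational(19, 6)), -48)) = Mul(-101, Add(Rational(109, 6), -48)) = Mul(-101, Rational(-179, 6)) = Rational(18079, 6)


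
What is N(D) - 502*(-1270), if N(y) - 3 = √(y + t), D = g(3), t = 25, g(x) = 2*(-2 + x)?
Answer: 637543 + 3*√3 ≈ 6.3755e+5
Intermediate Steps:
g(x) = -4 + 2*x
D = 2 (D = -4 + 2*3 = -4 + 6 = 2)
N(y) = 3 + √(25 + y) (N(y) = 3 + √(y + 25) = 3 + √(25 + y))
N(D) - 502*(-1270) = (3 + √(25 + 2)) - 502*(-1270) = (3 + √27) + 637540 = (3 + 3*√3) + 637540 = 637543 + 3*√3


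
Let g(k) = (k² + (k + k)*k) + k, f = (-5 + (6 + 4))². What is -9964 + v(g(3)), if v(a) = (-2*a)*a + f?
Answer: -11739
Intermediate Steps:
f = 25 (f = (-5 + 10)² = 5² = 25)
g(k) = k + 3*k² (g(k) = (k² + (2*k)*k) + k = (k² + 2*k²) + k = 3*k² + k = k + 3*k²)
v(a) = 25 - 2*a² (v(a) = (-2*a)*a + 25 = -2*a² + 25 = 25 - 2*a²)
-9964 + v(g(3)) = -9964 + (25 - 2*9*(1 + 3*3)²) = -9964 + (25 - 2*9*(1 + 9)²) = -9964 + (25 - 2*(3*10)²) = -9964 + (25 - 2*30²) = -9964 + (25 - 2*900) = -9964 + (25 - 1800) = -9964 - 1775 = -11739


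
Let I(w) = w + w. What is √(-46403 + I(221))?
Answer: I*√45961 ≈ 214.39*I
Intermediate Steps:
I(w) = 2*w
√(-46403 + I(221)) = √(-46403 + 2*221) = √(-46403 + 442) = √(-45961) = I*√45961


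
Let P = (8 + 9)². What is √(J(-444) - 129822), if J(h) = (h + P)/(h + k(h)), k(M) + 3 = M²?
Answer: I*√5022366976052457/196689 ≈ 360.31*I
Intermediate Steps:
k(M) = -3 + M²
P = 289 (P = 17² = 289)
J(h) = (289 + h)/(-3 + h + h²) (J(h) = (h + 289)/(h + (-3 + h²)) = (289 + h)/(-3 + h + h²))
√(J(-444) - 129822) = √((289 - 444)/(-3 - 444 + (-444)²) - 129822) = √(-155/(-3 - 444 + 197136) - 129822) = √(-155/196689 - 129822) = √(-25534559513/196689) = I*√5022366976052457/196689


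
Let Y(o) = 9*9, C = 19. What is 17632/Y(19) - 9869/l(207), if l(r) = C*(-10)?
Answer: 4149469/15390 ≈ 269.62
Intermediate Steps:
l(r) = -190 (l(r) = 19*(-10) = -190)
Y(o) = 81
17632/Y(19) - 9869/l(207) = 17632/81 - 9869/(-190) = 17632*(1/81) - 9869*(-1/190) = 17632/81 + 9869/190 = 4149469/15390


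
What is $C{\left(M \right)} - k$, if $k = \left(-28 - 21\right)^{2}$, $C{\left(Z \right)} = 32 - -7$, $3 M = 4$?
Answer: $-2362$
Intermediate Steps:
$M = \frac{4}{3}$ ($M = \frac{1}{3} \cdot 4 = \frac{4}{3} \approx 1.3333$)
$C{\left(Z \right)} = 39$ ($C{\left(Z \right)} = 32 + 7 = 39$)
$k = 2401$ ($k = \left(-49\right)^{2} = 2401$)
$C{\left(M \right)} - k = 39 - 2401 = -2362$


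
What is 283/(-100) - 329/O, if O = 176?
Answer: -20677/4400 ≈ -4.6993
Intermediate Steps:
283/(-100) - 329/O = 283/(-100) - 329/176 = 283*(-1/100) - 329*1/176 = -283/100 - 329/176 = -20677/4400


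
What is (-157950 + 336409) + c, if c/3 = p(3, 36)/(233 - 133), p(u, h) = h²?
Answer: 4462447/25 ≈ 1.7850e+5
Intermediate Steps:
c = 972/25 (c = 3*(36²/(233 - 133)) = 3*(1296/100) = 3*((1/100)*1296) = 3*(324/25) = 972/25 ≈ 38.880)
(-157950 + 336409) + c = (-157950 + 336409) + 972/25 = 178459 + 972/25 = 4462447/25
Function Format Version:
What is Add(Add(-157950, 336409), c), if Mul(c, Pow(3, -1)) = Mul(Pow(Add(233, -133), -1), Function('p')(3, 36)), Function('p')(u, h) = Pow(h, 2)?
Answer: Rational(4462447, 25) ≈ 1.7850e+5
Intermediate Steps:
c = Rational(972, 25) (c = Mul(3, Mul(Pow(Add(233, -133), -1), Pow(36, 2))) = Mul(3, Mul(Pow(100, -1), 1296)) = Mul(3, Mul(Rational(1, 100), 1296)) = Mul(3, Rational(324, 25)) = Rational(972, 25) ≈ 38.880)
Add(Add(-157950, 336409), c) = Add(Add(-157950, 336409), Rational(972, 25)) = Add(178459, Rational(972, 25)) = Rational(4462447, 25)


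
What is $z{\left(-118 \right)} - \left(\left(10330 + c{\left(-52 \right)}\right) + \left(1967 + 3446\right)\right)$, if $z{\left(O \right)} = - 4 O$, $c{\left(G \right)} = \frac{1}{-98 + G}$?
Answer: $- \frac{2290649}{150} \approx -15271.0$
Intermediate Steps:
$z{\left(-118 \right)} - \left(\left(10330 + c{\left(-52 \right)}\right) + \left(1967 + 3446\right)\right) = \left(-4\right) \left(-118\right) - \left(\left(10330 + \frac{1}{-98 - 52}\right) + \left(1967 + 3446\right)\right) = 472 - \left(\left(10330 + \frac{1}{-150}\right) + 5413\right) = 472 - \left(\left(10330 - \frac{1}{150}\right) + 5413\right) = 472 - \left(\frac{1549499}{150} + 5413\right) = 472 - \frac{2361449}{150} = - \frac{2290649}{150}$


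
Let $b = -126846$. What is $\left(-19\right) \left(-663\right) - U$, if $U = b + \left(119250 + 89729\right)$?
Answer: $-69536$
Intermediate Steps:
$U = 82133$ ($U = -126846 + \left(119250 + 89729\right) = -126846 + 208979 = 82133$)
$\left(-19\right) \left(-663\right) - U = \left(-19\right) \left(-663\right) - 82133 = 12597 - 82133 = -69536$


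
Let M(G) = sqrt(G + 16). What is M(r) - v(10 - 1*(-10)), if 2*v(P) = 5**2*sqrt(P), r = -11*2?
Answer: -25*sqrt(5) + I*sqrt(6) ≈ -55.902 + 2.4495*I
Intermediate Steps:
r = -22
v(P) = 25*sqrt(P)/2 (v(P) = (5**2*sqrt(P))/2 = (25*sqrt(P))/2 = 25*sqrt(P)/2)
M(G) = sqrt(16 + G)
M(r) - v(10 - 1*(-10)) = sqrt(16 - 22) - 25*sqrt(10 - 1*(-10))/2 = sqrt(-6) - 25*sqrt(10 + 10)/2 = I*sqrt(6) - 25*sqrt(20)/2 = I*sqrt(6) - 25*2*sqrt(5)/2 = I*sqrt(6) - 25*sqrt(5) = -25*sqrt(5) + I*sqrt(6)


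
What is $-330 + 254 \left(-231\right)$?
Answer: $-59004$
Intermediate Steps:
$-330 + 254 \left(-231\right) = -330 - 58674 = -59004$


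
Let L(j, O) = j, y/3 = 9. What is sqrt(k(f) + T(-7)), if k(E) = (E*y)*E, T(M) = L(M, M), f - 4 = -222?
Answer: sqrt(1283141) ≈ 1132.8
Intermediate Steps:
f = -218 (f = 4 - 222 = -218)
y = 27 (y = 3*9 = 27)
T(M) = M
k(E) = 27*E**2 (k(E) = (E*27)*E = (27*E)*E = 27*E**2)
sqrt(k(f) + T(-7)) = sqrt(27*(-218)**2 - 7) = sqrt(27*47524 - 7) = sqrt(1283148 - 7) = sqrt(1283141)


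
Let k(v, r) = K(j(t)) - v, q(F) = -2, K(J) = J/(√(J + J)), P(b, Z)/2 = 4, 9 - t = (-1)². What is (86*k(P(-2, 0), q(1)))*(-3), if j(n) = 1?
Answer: 2064 - 129*√2 ≈ 1881.6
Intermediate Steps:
t = 8 (t = 9 - 1*(-1)² = 9 - 1*1 = 9 - 1 = 8)
P(b, Z) = 8 (P(b, Z) = 2*4 = 8)
K(J) = √2*√J/2 (K(J) = J/(√(2*J)) = J/((√2*√J)) = J*(√2/(2*√J)) = √2*√J/2)
k(v, r) = √2/2 - v (k(v, r) = √2*√1/2 - v = (½)*√2*1 - v = √2/2 - v)
(86*k(P(-2, 0), q(1)))*(-3) = (86*(√2/2 - 1*8))*(-3) = (86*(√2/2 - 8))*(-3) = (86*(-8 + √2/2))*(-3) = (-688 + 43*√2)*(-3) = 2064 - 129*√2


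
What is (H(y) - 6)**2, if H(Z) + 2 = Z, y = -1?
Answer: 81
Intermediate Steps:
H(Z) = -2 + Z
(H(y) - 6)**2 = ((-2 - 1) - 6)**2 = (-3 - 6)**2 = (-9)**2 = 81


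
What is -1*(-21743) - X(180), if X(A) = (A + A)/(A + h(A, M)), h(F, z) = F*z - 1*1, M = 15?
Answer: 62597737/2879 ≈ 21743.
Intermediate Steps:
h(F, z) = -1 + F*z (h(F, z) = F*z - 1 = -1 + F*z)
X(A) = 2*A/(-1 + 16*A) (X(A) = (A + A)/(A + (-1 + A*15)) = (2*A)/(A + (-1 + 15*A)) = (2*A)/(-1 + 16*A) = 2*A/(-1 + 16*A))
-1*(-21743) - X(180) = -1*(-21743) - 2*180/(-1 + 16*180) = 21743 - 2*180/(-1 + 2880) = 21743 - 2*180/2879 = 21743 - 1*360/2879 = 21743 - 360/2879 = 62597737/2879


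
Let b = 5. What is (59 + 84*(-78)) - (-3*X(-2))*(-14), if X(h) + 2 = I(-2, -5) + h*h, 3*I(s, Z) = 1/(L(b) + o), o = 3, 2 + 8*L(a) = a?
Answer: -177691/27 ≈ -6581.1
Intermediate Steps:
L(a) = -¼ + a/8
I(s, Z) = 8/81 (I(s, Z) = 1/(3*((-¼ + (⅛)*5) + 3)) = 1/(3*((-¼ + 5/8) + 3)) = 1/(3*(3/8 + 3)) = 1/(3*(27/8)) = (⅓)*(8/27) = 8/81)
X(h) = -154/81 + h² (X(h) = -2 + (8/81 + h*h) = -2 + (8/81 + h²) = -154/81 + h²)
(59 + 84*(-78)) - (-3*X(-2))*(-14) = (59 + 84*(-78)) - (-3*(-154/81 + (-2)²))*(-14) = (59 - 6552) - (-3*(-154/81 + 4))*(-14) = -6493 - (-3*170/81)*(-14) = -6493 - (-170)*(-14)/27 = -6493 - 1*2380/27 = -6493 - 2380/27 = -177691/27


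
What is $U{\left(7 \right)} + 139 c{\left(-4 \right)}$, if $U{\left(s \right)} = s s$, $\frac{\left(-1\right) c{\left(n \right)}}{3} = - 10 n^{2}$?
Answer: $66769$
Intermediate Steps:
$c{\left(n \right)} = 30 n^{2}$ ($c{\left(n \right)} = - 3 \left(- 10 n^{2}\right) = 30 n^{2}$)
$U{\left(s \right)} = s^{2}$
$U{\left(7 \right)} + 139 c{\left(-4 \right)} = 7^{2} + 139 \cdot 30 \left(-4\right)^{2} = 49 + 139 \cdot 30 \cdot 16 = 49 + 139 \cdot 480 = 49 + 66720 = 66769$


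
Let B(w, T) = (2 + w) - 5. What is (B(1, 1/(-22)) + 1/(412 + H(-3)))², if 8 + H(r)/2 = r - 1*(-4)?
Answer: 632025/158404 ≈ 3.9900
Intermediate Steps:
H(r) = -8 + 2*r (H(r) = -16 + 2*(r - 1*(-4)) = -16 + 2*(r + 4) = -16 + 2*(4 + r) = -16 + (8 + 2*r) = -8 + 2*r)
B(w, T) = -3 + w
(B(1, 1/(-22)) + 1/(412 + H(-3)))² = ((-3 + 1) + 1/(412 + (-8 + 2*(-3))))² = (-2 + 1/(412 + (-8 - 6)))² = (-2 + 1/(412 - 14))² = (-2 + 1/398)² = (-795/398)² = 632025/158404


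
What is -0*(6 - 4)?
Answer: 0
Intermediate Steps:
-0*(6 - 4) = -0*2 = -1319*0 = 0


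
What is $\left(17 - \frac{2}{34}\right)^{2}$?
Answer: $\frac{82944}{289} \approx 287.0$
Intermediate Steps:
$\left(17 - \frac{2}{34}\right)^{2} = \left(17 - \frac{1}{17}\right)^{2} = \left(\frac{288}{17}\right)^{2} = \frac{82944}{289}$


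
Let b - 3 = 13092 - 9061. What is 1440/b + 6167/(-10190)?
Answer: -5102039/20553230 ≈ -0.24824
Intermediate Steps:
b = 4034 (b = 3 + (13092 - 9061) = 3 + 4031 = 4034)
1440/b + 6167/(-10190) = 1440/4034 + 6167/(-10190) = 1440*(1/4034) + 6167*(-1/10190) = 720/2017 - 6167/10190 = -5102039/20553230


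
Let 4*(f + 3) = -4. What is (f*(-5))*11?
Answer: 220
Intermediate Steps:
f = -4 (f = -3 + (1/4)*(-4) = -3 - 1 = -4)
(f*(-5))*11 = -4*(-5)*11 = 20*11 = 220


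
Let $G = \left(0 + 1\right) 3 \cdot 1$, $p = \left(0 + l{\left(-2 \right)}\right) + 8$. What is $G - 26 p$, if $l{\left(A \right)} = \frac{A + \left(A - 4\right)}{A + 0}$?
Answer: $-309$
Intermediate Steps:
$l{\left(A \right)} = \frac{-4 + 2 A}{A}$ ($l{\left(A \right)} = \frac{A + \left(A - 4\right)}{A} = \frac{A + \left(-4 + A\right)}{A} = \frac{-4 + 2 A}{A}$)
$p = 12$ ($p = \left(0 + \left(2 - \frac{4}{-2}\right)\right) + 8 = \left(0 + \left(2 - -2\right)\right) + 8 = \left(0 + \left(2 + 2\right)\right) + 8 = \left(0 + 4\right) + 8 = 4 + 8 = 12$)
$G = 3$ ($G = 1 \cdot 3 = 3$)
$G - 26 p = 3 - 312 = -309$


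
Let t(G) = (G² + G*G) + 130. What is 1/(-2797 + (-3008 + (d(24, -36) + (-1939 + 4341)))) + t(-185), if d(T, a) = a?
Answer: 235846619/3439 ≈ 68580.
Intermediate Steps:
t(G) = 130 + 2*G² (t(G) = (G² + G²) + 130 = 2*G² + 130 = 130 + 2*G²)
1/(-2797 + (-3008 + (d(24, -36) + (-1939 + 4341)))) + t(-185) = 1/(-2797 + (-3008 + (-36 + (-1939 + 4341)))) + (130 + 2*(-185)²) = 1/(-2797 + (-3008 + (-36 + 2402))) + (130 + 2*34225) = 1/(-2797 + (-3008 + 2366)) + (130 + 68450) = 1/(-2797 - 642) + 68580 = 1/(-3439) + 68580 = -1/3439 + 68580 = 235846619/3439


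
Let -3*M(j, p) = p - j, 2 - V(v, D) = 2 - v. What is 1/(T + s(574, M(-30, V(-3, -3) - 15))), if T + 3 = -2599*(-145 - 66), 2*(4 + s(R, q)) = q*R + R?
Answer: 1/547521 ≈ 1.8264e-6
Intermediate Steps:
V(v, D) = v (V(v, D) = 2 - (2 - v) = 2 + (-2 + v) = v)
M(j, p) = -p/3 + j/3 (M(j, p) = -(p - j)/3 = -p/3 + j/3)
s(R, q) = -4 + R/2 + R*q/2 (s(R, q) = -4 + (q*R + R)/2 = -4 + (R*q + R)/2 = -4 + (R + R*q)/2 = -4 + (R/2 + R*q/2) = -4 + R/2 + R*q/2)
T = 548386 (T = -3 - 2599*(-145 - 66) = -3 - 2599*(-211) = -3 + 548389 = 548386)
1/(T + s(574, M(-30, V(-3, -3) - 15))) = 1/(548386 + (-4 + (½)*574 + (½)*574*(-(-3 - 15)/3 + (⅓)*(-30)))) = 1/(548386 + (-4 + 287 + (½)*574*(-⅓*(-18) - 10))) = 1/(548386 + (-4 + 287 + (½)*574*(6 - 10))) = 1/(548386 + (-4 + 287 + (½)*574*(-4))) = 1/(548386 + (-4 + 287 - 1148)) = 1/(548386 - 865) = 1/547521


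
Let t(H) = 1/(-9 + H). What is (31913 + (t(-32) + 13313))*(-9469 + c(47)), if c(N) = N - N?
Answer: -17558035285/41 ≈ -4.2824e+8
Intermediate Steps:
c(N) = 0
(31913 + (t(-32) + 13313))*(-9469 + c(47)) = (31913 + (1/(-9 - 32) + 13313))*(-9469 + 0) = (31913 + (1/(-41) + 13313))*(-9469) = (31913 + (-1/41 + 13313))*(-9469) = (31913 + 545832/41)*(-9469) = (1854265/41)*(-9469) = -17558035285/41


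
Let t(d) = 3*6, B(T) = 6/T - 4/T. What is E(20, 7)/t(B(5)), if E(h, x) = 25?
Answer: 25/18 ≈ 1.3889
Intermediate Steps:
B(T) = 2/T
t(d) = 18
E(20, 7)/t(B(5)) = 25/18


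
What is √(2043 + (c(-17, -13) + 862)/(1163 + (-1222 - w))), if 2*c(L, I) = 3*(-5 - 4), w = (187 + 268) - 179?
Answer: √915965710/670 ≈ 45.172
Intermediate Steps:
w = 276 (w = 455 - 179 = 276)
c(L, I) = -27/2 (c(L, I) = (3*(-5 - 4))/2 = (3*(-9))/2 = (½)*(-27) = -27/2)
√(2043 + (c(-17, -13) + 862)/(1163 + (-1222 - w))) = √(2043 + (-27/2 + 862)/(1163 + (-1222 - 1*276))) = √(2043 + 1697/(2*(1163 + (-1222 - 276)))) = √(2043 + 1697/(2*(1163 - 1498))) = √(2043 + (1697/2)/(-335)) = √(2043 + (1697/2)*(-1/335)) = √(2043 - 1697/670) = √(1367113/670) = √915965710/670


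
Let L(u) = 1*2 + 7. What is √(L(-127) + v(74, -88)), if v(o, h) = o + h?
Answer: I*√5 ≈ 2.2361*I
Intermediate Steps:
L(u) = 9 (L(u) = 2 + 7 = 9)
v(o, h) = h + o
√(L(-127) + v(74, -88)) = √(9 + (-88 + 74)) = √(9 - 14) = √(-5) = I*√5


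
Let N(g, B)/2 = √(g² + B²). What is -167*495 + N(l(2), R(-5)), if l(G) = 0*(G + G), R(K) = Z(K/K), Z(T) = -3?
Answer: -82659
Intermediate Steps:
R(K) = -3
l(G) = 0 (l(G) = 0*(2*G) = 0)
N(g, B) = 2*√(B² + g²) (N(g, B) = 2*√(g² + B²) = 2*√(B² + g²))
-167*495 + N(l(2), R(-5)) = -167*495 + 2*√((-3)² + 0²) = -82665 + 2*√(9 + 0) = -82665 + 2*√9 = -82665 + 2*3 = -82665 + 6 = -82659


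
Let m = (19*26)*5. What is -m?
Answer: -2470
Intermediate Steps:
m = 2470 (m = 494*5 = 2470)
-m = -1*2470 = -2470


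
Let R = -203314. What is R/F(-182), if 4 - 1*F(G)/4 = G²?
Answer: 101657/66240 ≈ 1.5347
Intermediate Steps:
F(G) = 16 - 4*G²
R/F(-182) = -203314/(16 - 4*(-182)²) = -203314/(16 - 4*33124) = -203314/(16 - 132496) = -203314/(-132480) = -203314*(-1/132480) = 101657/66240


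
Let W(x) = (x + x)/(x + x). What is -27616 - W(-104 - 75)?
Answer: -27617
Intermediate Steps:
W(x) = 1 (W(x) = (2*x)/((2*x)) = (2*x)*(1/(2*x)) = 1)
-27616 - W(-104 - 75) = -27616 - 1*1 = -27616 - 1 = -27617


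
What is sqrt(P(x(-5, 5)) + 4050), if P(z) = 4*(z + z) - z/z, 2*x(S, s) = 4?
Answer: sqrt(4065) ≈ 63.757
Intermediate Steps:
x(S, s) = 2 (x(S, s) = (1/2)*4 = 2)
P(z) = -1 + 8*z (P(z) = 4*(2*z) - 1*1 = 8*z - 1 = -1 + 8*z)
sqrt(P(x(-5, 5)) + 4050) = sqrt((-1 + 8*2) + 4050) = sqrt((-1 + 16) + 4050) = sqrt(15 + 4050) = sqrt(4065)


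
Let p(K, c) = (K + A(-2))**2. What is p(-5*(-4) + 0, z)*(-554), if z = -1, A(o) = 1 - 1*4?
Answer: -160106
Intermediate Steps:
A(o) = -3 (A(o) = 1 - 4 = -3)
p(K, c) = (-3 + K)**2 (p(K, c) = (K - 3)**2 = (-3 + K)**2)
p(-5*(-4) + 0, z)*(-554) = (-3 + (-5*(-4) + 0))**2*(-554) = (-3 + (20 + 0))**2*(-554) = (-3 + 20)**2*(-554) = 17**2*(-554) = 289*(-554) = -160106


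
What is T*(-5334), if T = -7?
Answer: 37338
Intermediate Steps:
T*(-5334) = -7*(-5334) = 37338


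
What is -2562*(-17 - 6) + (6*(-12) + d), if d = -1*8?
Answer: 58846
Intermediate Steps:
d = -8
-2562*(-17 - 6) + (6*(-12) + d) = -2562*(-17 - 6) + (6*(-12) - 8) = -2562*(-23) + (-72 - 8) = -366*(-161) - 80 = 58926 - 80 = 58846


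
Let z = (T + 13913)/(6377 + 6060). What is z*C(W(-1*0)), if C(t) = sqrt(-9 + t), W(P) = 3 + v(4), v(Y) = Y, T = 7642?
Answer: 21555*I*sqrt(2)/12437 ≈ 2.451*I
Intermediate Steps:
W(P) = 7 (W(P) = 3 + 4 = 7)
z = 21555/12437 (z = (7642 + 13913)/(6377 + 6060) = 21555/12437 ≈ 1.7331)
z*C(W(-1*0)) = 21555*sqrt(-9 + 7)/12437 = 21555*sqrt(-2)/12437 = 21555*(I*sqrt(2))/12437 = 21555*I*sqrt(2)/12437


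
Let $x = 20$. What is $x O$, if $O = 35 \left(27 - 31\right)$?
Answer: $-2800$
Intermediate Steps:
$O = -140$ ($O = 35 \left(-4\right) = -140$)
$x O = 20 \left(-140\right) = -2800$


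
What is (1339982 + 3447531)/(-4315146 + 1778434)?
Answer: -4787513/2536712 ≈ -1.8873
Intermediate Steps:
(1339982 + 3447531)/(-4315146 + 1778434) = 4787513/(-2536712) = 4787513*(-1/2536712) = -4787513/2536712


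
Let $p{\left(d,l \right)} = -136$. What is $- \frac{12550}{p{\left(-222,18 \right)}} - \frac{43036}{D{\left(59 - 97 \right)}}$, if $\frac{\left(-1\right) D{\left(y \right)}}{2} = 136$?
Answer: $\frac{501}{2} \approx 250.5$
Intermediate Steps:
$D{\left(y \right)} = -272$ ($D{\left(y \right)} = \left(-2\right) 136 = -272$)
$- \frac{12550}{p{\left(-222,18 \right)}} - \frac{43036}{D{\left(59 - 97 \right)}} = - \frac{12550}{-136} - \frac{43036}{-272} = \left(-12550\right) \left(- \frac{1}{136}\right) - - \frac{10759}{68} = \frac{6275}{68} + \frac{10759}{68} = \frac{501}{2}$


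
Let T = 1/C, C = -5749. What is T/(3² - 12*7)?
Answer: 1/431175 ≈ 2.3192e-6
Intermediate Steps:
T = -1/5749 (T = 1/(-5749) = -1/5749 ≈ -0.00017394)
T/(3² - 12*7) = -1/(5749*(3² - 12*7)) = -1/(5749*(9 - 84)) = -1/5749/(-75) = -1/5749*(-1/75) = 1/431175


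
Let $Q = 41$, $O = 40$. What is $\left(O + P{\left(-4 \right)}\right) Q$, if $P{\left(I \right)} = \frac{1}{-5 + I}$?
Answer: $\frac{14719}{9} \approx 1635.4$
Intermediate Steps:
$\left(O + P{\left(-4 \right)}\right) Q = \left(40 + \frac{1}{-5 - 4}\right) 41 = \left(40 + \frac{1}{-9}\right) 41 = \left(40 - \frac{1}{9}\right) 41 = \frac{359}{9} \cdot 41 = \frac{14719}{9}$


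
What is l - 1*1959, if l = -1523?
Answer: -3482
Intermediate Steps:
l - 1*1959 = -1523 - 1*1959 = -1523 - 1959 = -3482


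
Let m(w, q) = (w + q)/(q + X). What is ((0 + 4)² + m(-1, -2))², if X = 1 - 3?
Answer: 4489/16 ≈ 280.56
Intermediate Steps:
X = -2
m(w, q) = (q + w)/(-2 + q) (m(w, q) = (w + q)/(q - 2) = (q + w)/(-2 + q))
((0 + 4)² + m(-1, -2))² = ((0 + 4)² + (-2 - 1)/(-2 - 2))² = (4² - 3/(-4))² = (16 - ¼*(-3))² = (16 + ¾)² = (67/4)² = 4489/16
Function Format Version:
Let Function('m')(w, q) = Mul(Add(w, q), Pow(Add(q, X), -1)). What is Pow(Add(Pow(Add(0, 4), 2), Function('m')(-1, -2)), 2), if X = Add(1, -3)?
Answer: Rational(4489, 16) ≈ 280.56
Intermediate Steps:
X = -2
Function('m')(w, q) = Mul(Pow(Add(-2, q), -1), Add(q, w)) (Function('m')(w, q) = Mul(Add(w, q), Pow(Add(q, -2), -1)) = Mul(Add(q, w), Pow(Add(-2, q), -1)) = Mul(Pow(Add(-2, q), -1), Add(q, w)))
Pow(Add(Pow(Add(0, 4), 2), Function('m')(-1, -2)), 2) = Pow(Add(Pow(Add(0, 4), 2), Mul(Pow(Add(-2, -2), -1), Add(-2, -1))), 2) = Pow(Add(Pow(4, 2), Mul(Pow(-4, -1), -3)), 2) = Pow(Add(16, Mul(Rational(-1, 4), -3)), 2) = Pow(Add(16, Rational(3, 4)), 2) = Pow(Rational(67, 4), 2) = Rational(4489, 16)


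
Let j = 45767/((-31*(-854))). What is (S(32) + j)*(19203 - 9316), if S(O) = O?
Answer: 8828448345/26474 ≈ 3.3348e+5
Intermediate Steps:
j = 45767/26474 ≈ 1.7288
(S(32) + j)*(19203 - 9316) = (32 + 45767/26474)*(19203 - 9316) = (892935/26474)*9887 = 8828448345/26474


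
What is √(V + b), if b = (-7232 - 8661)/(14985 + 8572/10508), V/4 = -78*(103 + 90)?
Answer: I*√93325532212895264422/39367738 ≈ 245.39*I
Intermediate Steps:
V = -60216 (V = 4*(-78*(103 + 90)) = 4*(-78*193) = 4*(-15054) = -60216)
b = -41750911/39367738 (b = -15893/(14985 + 8572*(1/10508)) = -15893/(14985 + 2143/2627) = -15893/39367738/2627 = -15893*2627/39367738 = -41750911/39367738 ≈ -1.0605)
√(V + b) = √(-60216 - 41750911/39367738) = √(-2370609462319/39367738) = I*√93325532212895264422/39367738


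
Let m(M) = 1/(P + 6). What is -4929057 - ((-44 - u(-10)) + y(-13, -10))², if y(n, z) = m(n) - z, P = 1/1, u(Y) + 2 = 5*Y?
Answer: -241539922/49 ≈ -4.9294e+6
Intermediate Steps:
u(Y) = -2 + 5*Y
P = 1
m(M) = ⅐ (m(M) = 1/(1 + 6) = 1/7 = ⅐)
y(n, z) = ⅐ - z
-4929057 - ((-44 - u(-10)) + y(-13, -10))² = -4929057 - ((-44 - (-2 + 5*(-10))) + (⅐ - 1*(-10)))² = -4929057 - ((-44 - (-2 - 50)) + (⅐ + 10))² = -4929057 - ((-44 - 1*(-52)) + 71/7)² = -4929057 - ((-44 + 52) + 71/7)² = -4929057 - (8 + 71/7)² = -4929057 - (127/7)² = -4929057 - 1*16129/49 = -4929057 - 16129/49 = -241539922/49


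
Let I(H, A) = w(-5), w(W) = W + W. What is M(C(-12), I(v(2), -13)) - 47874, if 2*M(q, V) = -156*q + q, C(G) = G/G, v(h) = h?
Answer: -95903/2 ≈ -47952.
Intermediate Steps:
w(W) = 2*W
C(G) = 1
I(H, A) = -10 (I(H, A) = 2*(-5) = -10)
M(q, V) = -155*q/2 (M(q, V) = (-156*q + q)/2 = (-155*q)/2 = -155*q/2)
M(C(-12), I(v(2), -13)) - 47874 = -155/2*1 - 47874 = -155/2 - 47874 = -95903/2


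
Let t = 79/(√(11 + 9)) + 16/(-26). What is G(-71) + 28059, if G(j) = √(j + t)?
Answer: 28059 + √(-1210300 + 133510*√5)/130 ≈ 28059.0 + 7.3451*I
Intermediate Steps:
t = -8/13 + 79*√5/10 (t = 79/(√20) + 16*(-1/26) = 79/((2*√5)) - 8/13 = 79*(√5/10) - 8/13 = 79*√5/10 - 8/13 = -8/13 + 79*√5/10 ≈ 17.050)
G(j) = √(-8/13 + j + 79*√5/10) (G(j) = √(j + (-8/13 + 79*√5/10)) = √(-8/13 + j + 79*√5/10))
G(-71) + 28059 = √(-10400 + 16900*(-71) + 133510*√5)/130 + 28059 = √(-10400 - 1199900 + 133510*√5)/130 + 28059 = √(-1210300 + 133510*√5)/130 + 28059 = 28059 + √(-1210300 + 133510*√5)/130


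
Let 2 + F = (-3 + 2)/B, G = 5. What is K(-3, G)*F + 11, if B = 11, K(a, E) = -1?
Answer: 144/11 ≈ 13.091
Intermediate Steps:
F = -23/11 (F = -2 + (-3 + 2)/11 = -2 - 1*1/11 = -2 - 1/11 = -23/11 ≈ -2.0909)
K(-3, G)*F + 11 = -1*(-23/11) + 11 = 23/11 + 11 = 144/11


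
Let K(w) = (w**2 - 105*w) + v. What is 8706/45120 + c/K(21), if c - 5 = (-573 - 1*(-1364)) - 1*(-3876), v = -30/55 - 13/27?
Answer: -132520529/54001120 ≈ -2.4540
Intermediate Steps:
v = -305/297 (v = -30*1/55 - 13*1/27 = -6/11 - 13/27 = -305/297 ≈ -1.0269)
c = 4672 (c = 5 + ((-573 - 1*(-1364)) - 1*(-3876)) = 5 + ((-573 + 1364) + 3876) = 5 + (791 + 3876) = 5 + 4667 = 4672)
K(w) = -305/297 + w**2 - 105*w (K(w) = (w**2 - 105*w) - 305/297 = -305/297 + w**2 - 105*w)
8706/45120 + c/K(21) = 8706/45120 + 4672/(-305/297 + 21**2 - 105*21) = 8706*(1/45120) + 4672/(-305/297 + 441 - 2205) = 1451/7520 + 4672/(-524213/297) = 1451/7520 + 4672*(-297/524213) = 1451/7520 - 19008/7181 = -132520529/54001120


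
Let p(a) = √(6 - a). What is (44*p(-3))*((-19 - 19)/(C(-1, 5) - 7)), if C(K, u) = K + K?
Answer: 1672/3 ≈ 557.33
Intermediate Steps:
C(K, u) = 2*K
(44*p(-3))*((-19 - 19)/(C(-1, 5) - 7)) = (44*√(6 - 1*(-3)))*((-19 - 19)/(2*(-1) - 7)) = (44*√(6 + 3))*(-38/(-2 - 7)) = (44*√9)*(-38/(-9)) = (44*3)*(-38*(-⅑)) = 132*(38/9) = 1672/3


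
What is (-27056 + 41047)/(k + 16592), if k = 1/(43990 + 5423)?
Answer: 691337283/819860497 ≈ 0.84324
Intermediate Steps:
k = 1/49413 ≈ 2.0238e-5
(-27056 + 41047)/(k + 16592) = (-27056 + 41047)/(1/49413 + 16592) = 13991/(819860497/49413) = 13991*(49413/819860497) = 691337283/819860497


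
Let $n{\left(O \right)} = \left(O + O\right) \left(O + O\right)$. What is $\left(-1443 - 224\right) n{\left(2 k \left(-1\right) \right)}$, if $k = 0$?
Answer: $0$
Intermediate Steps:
$n{\left(O \right)} = 4 O^{2}$ ($n{\left(O \right)} = 2 O 2 O = 4 O^{2}$)
$\left(-1443 - 224\right) n{\left(2 k \left(-1\right) \right)} = \left(-1443 - 224\right) 4 \left(2 \cdot 0 \left(-1\right)\right)^{2} = - 1667 \cdot 4 \left(0 \left(-1\right)\right)^{2} = - 1667 \cdot 4 \cdot 0^{2} = - 1667 \cdot 4 \cdot 0 = \left(-1667\right) 0 = 0$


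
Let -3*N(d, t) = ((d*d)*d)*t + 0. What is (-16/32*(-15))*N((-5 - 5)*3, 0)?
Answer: 0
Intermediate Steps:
N(d, t) = -t*d³/3 (N(d, t) = -(((d*d)*d)*t + 0)/3 = -((d²*d)*t + 0)/3 = -(d³*t + 0)/3 = -(t*d³ + 0)/3 = -t*d³/3)
(-16/32*(-15))*N((-5 - 5)*3, 0) = (-16/32*(-15))*(-⅓*0*((-5 - 5)*3)³) = (-16*1/32*(-15))*(-⅓*0*(-10*3)³) = (-½*(-15))*(-⅓*0*(-30)³) = 15*(-⅓*0*(-27000))/2 = (15/2)*0 = 0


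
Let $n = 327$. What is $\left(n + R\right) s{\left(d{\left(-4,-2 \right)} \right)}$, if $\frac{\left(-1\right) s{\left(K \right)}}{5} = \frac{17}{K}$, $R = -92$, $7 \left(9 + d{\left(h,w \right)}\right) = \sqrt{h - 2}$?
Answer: $\frac{117453}{53} + \frac{5593 i \sqrt{6}}{159} \approx 2216.1 + 86.163 i$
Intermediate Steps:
$d{\left(h,w \right)} = -9 + \frac{\sqrt{-2 + h}}{7}$ ($d{\left(h,w \right)} = -9 + \frac{\sqrt{h - 2}}{7} = -9 + \frac{\sqrt{-2 + h}}{7}$)
$s{\left(K \right)} = - \frac{85}{K}$ ($s{\left(K \right)} = - 5 \frac{17}{K} = - \frac{85}{K}$)
$\left(n + R\right) s{\left(d{\left(-4,-2 \right)} \right)} = \left(327 - 92\right) \left(- \frac{85}{-9 + \frac{\sqrt{-2 - 4}}{7}}\right) = 235 \left(- \frac{85}{-9 + \frac{\sqrt{-6}}{7}}\right) = 235 \left(- \frac{85}{-9 + \frac{i \sqrt{6}}{7}}\right) = - \frac{19975}{-9 + \frac{i \sqrt{6}}{7}}$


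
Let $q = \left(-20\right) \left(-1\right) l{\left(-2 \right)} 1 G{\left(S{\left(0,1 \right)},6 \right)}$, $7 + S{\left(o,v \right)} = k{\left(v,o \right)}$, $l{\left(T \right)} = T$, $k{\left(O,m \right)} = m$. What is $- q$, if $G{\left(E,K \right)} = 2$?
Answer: $80$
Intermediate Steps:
$S{\left(o,v \right)} = -7 + o$
$q = -80$ ($q = \left(-20\right) \left(-1\right) \left(-2\right) 1 \cdot 2 = 20 \left(\left(-2\right) 2\right) = 20 \left(-4\right) = -80$)
$- q = \left(-1\right) \left(-80\right) = 80$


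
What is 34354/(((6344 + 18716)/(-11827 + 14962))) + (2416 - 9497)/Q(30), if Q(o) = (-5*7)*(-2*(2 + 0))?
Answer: 15204613/3580 ≈ 4247.1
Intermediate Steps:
Q(o) = 140 (Q(o) = -(-70)*2 = -35*(-4) = 140)
34354/(((6344 + 18716)/(-11827 + 14962))) + (2416 - 9497)/Q(30) = 34354/(((6344 + 18716)/(-11827 + 14962))) + (2416 - 9497)/140 = 34354/((25060/3135)) - 7081*1/140 = 34354/((25060*(1/3135))) - 7081/140 = 34354/(5012/627) - 7081/140 = 34354*(627/5012) - 7081/140 = 10769979/2506 - 7081/140 = 15204613/3580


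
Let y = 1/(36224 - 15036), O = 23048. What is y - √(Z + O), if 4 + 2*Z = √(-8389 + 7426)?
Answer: 1/21188 - √(92184 + 6*I*√107)/2 ≈ -151.81 - 0.051104*I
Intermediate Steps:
Z = -2 + 3*I*√107/2 (Z = -2 + √(-8389 + 7426)/2 = -2 + √(-963)/2 = -2 + (3*I*√107)/2 = -2 + 3*I*√107/2 ≈ -2.0 + 15.516*I)
y = 1/21188 ≈ 4.7197e-5
y - √(Z + O) = 1/21188 - √((-2 + 3*I*√107/2) + 23048) = 1/21188 - √(23046 + 3*I*√107/2)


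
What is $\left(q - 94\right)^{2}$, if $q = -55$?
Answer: $22201$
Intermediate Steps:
$\left(q - 94\right)^{2} = \left(-55 - 94\right)^{2} = \left(-149\right)^{2} = 22201$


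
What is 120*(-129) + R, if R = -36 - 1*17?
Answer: -15533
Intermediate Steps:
R = -53 (R = -36 - 17 = -53)
120*(-129) + R = 120*(-129) - 53 = -15480 - 53 = -15533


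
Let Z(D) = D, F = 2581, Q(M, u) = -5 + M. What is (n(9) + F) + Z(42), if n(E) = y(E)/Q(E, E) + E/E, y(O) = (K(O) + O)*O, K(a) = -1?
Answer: 2642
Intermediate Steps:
y(O) = O*(-1 + O) (y(O) = (-1 + O)*O = O*(-1 + O))
n(E) = 1 + E*(-1 + E)/(-5 + E) (n(E) = (E*(-1 + E))/(-5 + E) + E/E = E*(-1 + E)/(-5 + E) + 1 = 1 + E*(-1 + E)/(-5 + E))
(n(9) + F) + Z(42) = ((-5 + 9²)/(-5 + 9) + 2581) + 42 = ((-5 + 81)/4 + 2581) + 42 = ((¼)*76 + 2581) + 42 = (19 + 2581) + 42 = 2600 + 42 = 2642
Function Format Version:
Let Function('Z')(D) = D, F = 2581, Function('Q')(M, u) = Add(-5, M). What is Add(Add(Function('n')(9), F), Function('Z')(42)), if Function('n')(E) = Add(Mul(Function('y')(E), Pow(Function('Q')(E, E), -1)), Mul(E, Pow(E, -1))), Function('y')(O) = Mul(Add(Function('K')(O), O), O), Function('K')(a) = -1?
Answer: 2642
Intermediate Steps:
Function('y')(O) = Mul(O, Add(-1, O)) (Function('y')(O) = Mul(Add(-1, O), O) = Mul(O, Add(-1, O)))
Function('n')(E) = Add(1, Mul(E, Pow(Add(-5, E), -1), Add(-1, E))) (Function('n')(E) = Add(Mul(Mul(E, Add(-1, E)), Pow(Add(-5, E), -1)), Mul(E, Pow(E, -1))) = Add(Mul(E, Pow(Add(-5, E), -1), Add(-1, E)), 1) = Add(1, Mul(E, Pow(Add(-5, E), -1), Add(-1, E))))
Add(Add(Function('n')(9), F), Function('Z')(42)) = Add(Add(Mul(Pow(Add(-5, 9), -1), Add(-5, Pow(9, 2))), 2581), 42) = Add(Add(Mul(Pow(4, -1), Add(-5, 81)), 2581), 42) = Add(Add(Mul(Rational(1, 4), 76), 2581), 42) = Add(Add(19, 2581), 42) = Add(2600, 42) = 2642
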